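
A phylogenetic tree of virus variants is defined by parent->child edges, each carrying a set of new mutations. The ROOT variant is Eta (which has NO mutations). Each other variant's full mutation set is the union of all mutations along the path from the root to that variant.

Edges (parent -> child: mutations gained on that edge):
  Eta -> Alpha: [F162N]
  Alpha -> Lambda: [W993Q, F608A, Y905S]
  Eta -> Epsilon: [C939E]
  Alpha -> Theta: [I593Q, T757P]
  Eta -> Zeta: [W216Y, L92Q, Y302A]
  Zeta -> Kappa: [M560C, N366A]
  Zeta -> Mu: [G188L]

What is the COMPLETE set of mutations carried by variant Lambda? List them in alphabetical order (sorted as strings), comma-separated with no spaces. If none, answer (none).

Answer: F162N,F608A,W993Q,Y905S

Derivation:
At Eta: gained [] -> total []
At Alpha: gained ['F162N'] -> total ['F162N']
At Lambda: gained ['W993Q', 'F608A', 'Y905S'] -> total ['F162N', 'F608A', 'W993Q', 'Y905S']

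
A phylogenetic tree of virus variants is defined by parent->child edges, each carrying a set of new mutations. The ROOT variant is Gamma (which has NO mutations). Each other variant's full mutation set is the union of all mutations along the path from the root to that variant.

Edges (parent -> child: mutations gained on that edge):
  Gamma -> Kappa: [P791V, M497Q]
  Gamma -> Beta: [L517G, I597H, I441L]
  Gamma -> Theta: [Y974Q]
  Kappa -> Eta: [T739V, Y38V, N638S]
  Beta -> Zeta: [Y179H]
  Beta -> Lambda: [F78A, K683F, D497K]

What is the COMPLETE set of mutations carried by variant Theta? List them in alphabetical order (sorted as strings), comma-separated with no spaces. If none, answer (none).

Answer: Y974Q

Derivation:
At Gamma: gained [] -> total []
At Theta: gained ['Y974Q'] -> total ['Y974Q']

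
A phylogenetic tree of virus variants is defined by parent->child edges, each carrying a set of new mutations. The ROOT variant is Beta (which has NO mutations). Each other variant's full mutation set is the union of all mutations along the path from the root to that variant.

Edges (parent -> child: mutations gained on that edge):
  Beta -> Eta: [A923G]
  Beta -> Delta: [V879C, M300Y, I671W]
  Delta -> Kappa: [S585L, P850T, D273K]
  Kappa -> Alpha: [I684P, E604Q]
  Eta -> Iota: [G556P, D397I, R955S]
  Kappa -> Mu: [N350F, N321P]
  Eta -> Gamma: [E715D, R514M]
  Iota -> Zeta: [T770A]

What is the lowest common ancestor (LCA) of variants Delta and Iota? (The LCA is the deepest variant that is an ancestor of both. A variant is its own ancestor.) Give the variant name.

Answer: Beta

Derivation:
Path from root to Delta: Beta -> Delta
  ancestors of Delta: {Beta, Delta}
Path from root to Iota: Beta -> Eta -> Iota
  ancestors of Iota: {Beta, Eta, Iota}
Common ancestors: {Beta}
Walk up from Iota: Iota (not in ancestors of Delta), Eta (not in ancestors of Delta), Beta (in ancestors of Delta)
Deepest common ancestor (LCA) = Beta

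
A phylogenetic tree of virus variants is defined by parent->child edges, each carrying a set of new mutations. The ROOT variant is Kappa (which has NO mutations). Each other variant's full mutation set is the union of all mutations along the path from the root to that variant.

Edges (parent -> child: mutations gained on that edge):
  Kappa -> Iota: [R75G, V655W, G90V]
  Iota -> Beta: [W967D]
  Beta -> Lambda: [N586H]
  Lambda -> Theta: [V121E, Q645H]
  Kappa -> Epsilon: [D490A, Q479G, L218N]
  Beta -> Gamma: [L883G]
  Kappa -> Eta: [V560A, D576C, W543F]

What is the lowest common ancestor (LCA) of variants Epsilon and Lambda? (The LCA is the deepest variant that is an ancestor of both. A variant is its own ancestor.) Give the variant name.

Answer: Kappa

Derivation:
Path from root to Epsilon: Kappa -> Epsilon
  ancestors of Epsilon: {Kappa, Epsilon}
Path from root to Lambda: Kappa -> Iota -> Beta -> Lambda
  ancestors of Lambda: {Kappa, Iota, Beta, Lambda}
Common ancestors: {Kappa}
Walk up from Lambda: Lambda (not in ancestors of Epsilon), Beta (not in ancestors of Epsilon), Iota (not in ancestors of Epsilon), Kappa (in ancestors of Epsilon)
Deepest common ancestor (LCA) = Kappa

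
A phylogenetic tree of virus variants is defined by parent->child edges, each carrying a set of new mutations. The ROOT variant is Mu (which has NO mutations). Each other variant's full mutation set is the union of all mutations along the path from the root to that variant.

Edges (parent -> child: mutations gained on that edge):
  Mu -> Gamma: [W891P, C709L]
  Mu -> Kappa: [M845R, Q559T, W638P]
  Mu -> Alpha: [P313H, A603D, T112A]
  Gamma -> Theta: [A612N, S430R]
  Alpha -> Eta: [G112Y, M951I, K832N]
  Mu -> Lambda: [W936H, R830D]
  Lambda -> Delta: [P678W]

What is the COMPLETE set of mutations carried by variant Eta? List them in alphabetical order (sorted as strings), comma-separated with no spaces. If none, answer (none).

At Mu: gained [] -> total []
At Alpha: gained ['P313H', 'A603D', 'T112A'] -> total ['A603D', 'P313H', 'T112A']
At Eta: gained ['G112Y', 'M951I', 'K832N'] -> total ['A603D', 'G112Y', 'K832N', 'M951I', 'P313H', 'T112A']

Answer: A603D,G112Y,K832N,M951I,P313H,T112A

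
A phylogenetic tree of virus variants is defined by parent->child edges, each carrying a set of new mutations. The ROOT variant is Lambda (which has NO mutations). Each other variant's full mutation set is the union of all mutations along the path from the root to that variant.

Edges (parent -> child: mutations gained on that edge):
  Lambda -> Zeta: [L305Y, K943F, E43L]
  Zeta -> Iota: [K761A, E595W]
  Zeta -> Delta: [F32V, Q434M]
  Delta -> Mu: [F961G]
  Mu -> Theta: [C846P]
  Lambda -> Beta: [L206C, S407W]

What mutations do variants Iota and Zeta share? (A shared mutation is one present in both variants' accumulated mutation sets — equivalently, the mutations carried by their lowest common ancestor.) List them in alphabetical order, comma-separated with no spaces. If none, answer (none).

Answer: E43L,K943F,L305Y

Derivation:
Accumulating mutations along path to Iota:
  At Lambda: gained [] -> total []
  At Zeta: gained ['L305Y', 'K943F', 'E43L'] -> total ['E43L', 'K943F', 'L305Y']
  At Iota: gained ['K761A', 'E595W'] -> total ['E43L', 'E595W', 'K761A', 'K943F', 'L305Y']
Mutations(Iota) = ['E43L', 'E595W', 'K761A', 'K943F', 'L305Y']
Accumulating mutations along path to Zeta:
  At Lambda: gained [] -> total []
  At Zeta: gained ['L305Y', 'K943F', 'E43L'] -> total ['E43L', 'K943F', 'L305Y']
Mutations(Zeta) = ['E43L', 'K943F', 'L305Y']
Intersection: ['E43L', 'E595W', 'K761A', 'K943F', 'L305Y'] ∩ ['E43L', 'K943F', 'L305Y'] = ['E43L', 'K943F', 'L305Y']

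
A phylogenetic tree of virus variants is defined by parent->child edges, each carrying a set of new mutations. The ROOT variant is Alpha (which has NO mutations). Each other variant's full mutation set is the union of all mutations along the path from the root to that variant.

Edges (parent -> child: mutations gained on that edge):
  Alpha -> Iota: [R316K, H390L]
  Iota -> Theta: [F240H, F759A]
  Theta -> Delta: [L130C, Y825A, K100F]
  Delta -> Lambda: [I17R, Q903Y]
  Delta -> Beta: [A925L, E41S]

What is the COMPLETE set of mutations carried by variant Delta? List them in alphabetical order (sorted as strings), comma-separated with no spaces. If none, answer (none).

Answer: F240H,F759A,H390L,K100F,L130C,R316K,Y825A

Derivation:
At Alpha: gained [] -> total []
At Iota: gained ['R316K', 'H390L'] -> total ['H390L', 'R316K']
At Theta: gained ['F240H', 'F759A'] -> total ['F240H', 'F759A', 'H390L', 'R316K']
At Delta: gained ['L130C', 'Y825A', 'K100F'] -> total ['F240H', 'F759A', 'H390L', 'K100F', 'L130C', 'R316K', 'Y825A']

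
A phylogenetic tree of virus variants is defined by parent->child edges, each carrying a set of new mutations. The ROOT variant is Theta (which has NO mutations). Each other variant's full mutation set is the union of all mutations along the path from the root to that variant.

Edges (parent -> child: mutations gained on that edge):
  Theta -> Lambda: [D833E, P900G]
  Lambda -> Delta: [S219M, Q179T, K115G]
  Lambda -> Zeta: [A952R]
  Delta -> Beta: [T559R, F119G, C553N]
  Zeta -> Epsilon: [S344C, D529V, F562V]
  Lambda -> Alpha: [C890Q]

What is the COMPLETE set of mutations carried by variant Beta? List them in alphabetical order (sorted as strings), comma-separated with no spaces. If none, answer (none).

Answer: C553N,D833E,F119G,K115G,P900G,Q179T,S219M,T559R

Derivation:
At Theta: gained [] -> total []
At Lambda: gained ['D833E', 'P900G'] -> total ['D833E', 'P900G']
At Delta: gained ['S219M', 'Q179T', 'K115G'] -> total ['D833E', 'K115G', 'P900G', 'Q179T', 'S219M']
At Beta: gained ['T559R', 'F119G', 'C553N'] -> total ['C553N', 'D833E', 'F119G', 'K115G', 'P900G', 'Q179T', 'S219M', 'T559R']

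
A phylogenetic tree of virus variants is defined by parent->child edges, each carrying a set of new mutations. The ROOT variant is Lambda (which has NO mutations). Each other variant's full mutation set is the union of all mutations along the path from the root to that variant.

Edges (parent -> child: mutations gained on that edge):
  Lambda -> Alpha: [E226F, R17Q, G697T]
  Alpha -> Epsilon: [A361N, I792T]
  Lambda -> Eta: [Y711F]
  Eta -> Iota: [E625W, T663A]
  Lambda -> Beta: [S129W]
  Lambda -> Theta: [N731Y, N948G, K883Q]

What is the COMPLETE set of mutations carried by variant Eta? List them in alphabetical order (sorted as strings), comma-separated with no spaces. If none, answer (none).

At Lambda: gained [] -> total []
At Eta: gained ['Y711F'] -> total ['Y711F']

Answer: Y711F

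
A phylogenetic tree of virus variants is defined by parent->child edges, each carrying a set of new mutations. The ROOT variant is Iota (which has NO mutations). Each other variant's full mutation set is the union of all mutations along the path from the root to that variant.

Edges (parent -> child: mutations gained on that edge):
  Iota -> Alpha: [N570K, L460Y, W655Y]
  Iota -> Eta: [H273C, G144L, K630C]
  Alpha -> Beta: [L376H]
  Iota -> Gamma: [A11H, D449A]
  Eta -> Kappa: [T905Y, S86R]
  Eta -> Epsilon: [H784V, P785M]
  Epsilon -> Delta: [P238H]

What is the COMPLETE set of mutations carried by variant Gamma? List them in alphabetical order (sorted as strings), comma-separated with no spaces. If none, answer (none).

Answer: A11H,D449A

Derivation:
At Iota: gained [] -> total []
At Gamma: gained ['A11H', 'D449A'] -> total ['A11H', 'D449A']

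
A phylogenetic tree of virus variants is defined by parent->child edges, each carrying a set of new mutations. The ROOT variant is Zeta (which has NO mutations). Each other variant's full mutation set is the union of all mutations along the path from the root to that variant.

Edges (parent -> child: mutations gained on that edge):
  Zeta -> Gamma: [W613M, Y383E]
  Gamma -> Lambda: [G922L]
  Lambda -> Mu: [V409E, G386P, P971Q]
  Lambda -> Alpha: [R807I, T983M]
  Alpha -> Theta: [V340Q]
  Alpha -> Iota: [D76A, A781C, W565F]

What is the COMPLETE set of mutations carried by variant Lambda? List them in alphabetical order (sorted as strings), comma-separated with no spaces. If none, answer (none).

Answer: G922L,W613M,Y383E

Derivation:
At Zeta: gained [] -> total []
At Gamma: gained ['W613M', 'Y383E'] -> total ['W613M', 'Y383E']
At Lambda: gained ['G922L'] -> total ['G922L', 'W613M', 'Y383E']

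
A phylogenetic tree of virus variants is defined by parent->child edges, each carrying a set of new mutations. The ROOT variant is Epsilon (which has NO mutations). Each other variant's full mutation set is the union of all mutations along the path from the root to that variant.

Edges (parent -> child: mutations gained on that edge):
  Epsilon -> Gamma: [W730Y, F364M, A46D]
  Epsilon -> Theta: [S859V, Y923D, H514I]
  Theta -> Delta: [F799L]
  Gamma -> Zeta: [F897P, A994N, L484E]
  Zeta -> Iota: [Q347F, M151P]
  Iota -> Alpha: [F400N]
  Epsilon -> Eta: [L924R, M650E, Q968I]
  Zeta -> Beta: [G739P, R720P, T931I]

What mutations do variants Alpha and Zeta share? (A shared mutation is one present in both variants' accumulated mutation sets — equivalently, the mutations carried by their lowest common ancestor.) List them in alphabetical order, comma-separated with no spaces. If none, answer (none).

Answer: A46D,A994N,F364M,F897P,L484E,W730Y

Derivation:
Accumulating mutations along path to Alpha:
  At Epsilon: gained [] -> total []
  At Gamma: gained ['W730Y', 'F364M', 'A46D'] -> total ['A46D', 'F364M', 'W730Y']
  At Zeta: gained ['F897P', 'A994N', 'L484E'] -> total ['A46D', 'A994N', 'F364M', 'F897P', 'L484E', 'W730Y']
  At Iota: gained ['Q347F', 'M151P'] -> total ['A46D', 'A994N', 'F364M', 'F897P', 'L484E', 'M151P', 'Q347F', 'W730Y']
  At Alpha: gained ['F400N'] -> total ['A46D', 'A994N', 'F364M', 'F400N', 'F897P', 'L484E', 'M151P', 'Q347F', 'W730Y']
Mutations(Alpha) = ['A46D', 'A994N', 'F364M', 'F400N', 'F897P', 'L484E', 'M151P', 'Q347F', 'W730Y']
Accumulating mutations along path to Zeta:
  At Epsilon: gained [] -> total []
  At Gamma: gained ['W730Y', 'F364M', 'A46D'] -> total ['A46D', 'F364M', 'W730Y']
  At Zeta: gained ['F897P', 'A994N', 'L484E'] -> total ['A46D', 'A994N', 'F364M', 'F897P', 'L484E', 'W730Y']
Mutations(Zeta) = ['A46D', 'A994N', 'F364M', 'F897P', 'L484E', 'W730Y']
Intersection: ['A46D', 'A994N', 'F364M', 'F400N', 'F897P', 'L484E', 'M151P', 'Q347F', 'W730Y'] ∩ ['A46D', 'A994N', 'F364M', 'F897P', 'L484E', 'W730Y'] = ['A46D', 'A994N', 'F364M', 'F897P', 'L484E', 'W730Y']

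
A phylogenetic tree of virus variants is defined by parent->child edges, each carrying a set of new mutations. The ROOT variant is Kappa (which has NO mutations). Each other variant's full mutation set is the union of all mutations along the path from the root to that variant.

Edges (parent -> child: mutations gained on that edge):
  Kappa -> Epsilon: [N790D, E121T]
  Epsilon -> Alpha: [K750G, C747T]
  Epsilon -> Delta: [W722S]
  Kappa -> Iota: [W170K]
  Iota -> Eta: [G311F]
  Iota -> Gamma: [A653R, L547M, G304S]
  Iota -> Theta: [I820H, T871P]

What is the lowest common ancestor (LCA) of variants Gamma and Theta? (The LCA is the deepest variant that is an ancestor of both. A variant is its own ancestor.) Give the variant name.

Path from root to Gamma: Kappa -> Iota -> Gamma
  ancestors of Gamma: {Kappa, Iota, Gamma}
Path from root to Theta: Kappa -> Iota -> Theta
  ancestors of Theta: {Kappa, Iota, Theta}
Common ancestors: {Kappa, Iota}
Walk up from Theta: Theta (not in ancestors of Gamma), Iota (in ancestors of Gamma), Kappa (in ancestors of Gamma)
Deepest common ancestor (LCA) = Iota

Answer: Iota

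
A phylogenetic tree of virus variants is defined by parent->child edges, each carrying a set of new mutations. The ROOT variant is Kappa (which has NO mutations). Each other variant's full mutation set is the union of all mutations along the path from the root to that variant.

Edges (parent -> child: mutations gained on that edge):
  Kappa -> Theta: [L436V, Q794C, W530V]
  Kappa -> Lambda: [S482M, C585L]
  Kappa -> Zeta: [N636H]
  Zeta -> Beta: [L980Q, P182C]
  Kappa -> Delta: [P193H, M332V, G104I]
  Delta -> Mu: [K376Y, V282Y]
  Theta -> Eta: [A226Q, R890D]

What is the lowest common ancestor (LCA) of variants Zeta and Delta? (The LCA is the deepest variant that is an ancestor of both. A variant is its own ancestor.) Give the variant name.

Answer: Kappa

Derivation:
Path from root to Zeta: Kappa -> Zeta
  ancestors of Zeta: {Kappa, Zeta}
Path from root to Delta: Kappa -> Delta
  ancestors of Delta: {Kappa, Delta}
Common ancestors: {Kappa}
Walk up from Delta: Delta (not in ancestors of Zeta), Kappa (in ancestors of Zeta)
Deepest common ancestor (LCA) = Kappa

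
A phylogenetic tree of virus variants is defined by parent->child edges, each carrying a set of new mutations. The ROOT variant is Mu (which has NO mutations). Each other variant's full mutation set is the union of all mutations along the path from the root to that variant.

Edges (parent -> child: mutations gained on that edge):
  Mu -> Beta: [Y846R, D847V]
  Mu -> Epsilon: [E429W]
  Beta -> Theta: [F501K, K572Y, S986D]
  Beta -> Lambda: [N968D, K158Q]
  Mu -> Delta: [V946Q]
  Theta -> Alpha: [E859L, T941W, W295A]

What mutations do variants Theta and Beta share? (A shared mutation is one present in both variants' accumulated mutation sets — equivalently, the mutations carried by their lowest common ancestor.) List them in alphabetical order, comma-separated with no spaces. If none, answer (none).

Accumulating mutations along path to Theta:
  At Mu: gained [] -> total []
  At Beta: gained ['Y846R', 'D847V'] -> total ['D847V', 'Y846R']
  At Theta: gained ['F501K', 'K572Y', 'S986D'] -> total ['D847V', 'F501K', 'K572Y', 'S986D', 'Y846R']
Mutations(Theta) = ['D847V', 'F501K', 'K572Y', 'S986D', 'Y846R']
Accumulating mutations along path to Beta:
  At Mu: gained [] -> total []
  At Beta: gained ['Y846R', 'D847V'] -> total ['D847V', 'Y846R']
Mutations(Beta) = ['D847V', 'Y846R']
Intersection: ['D847V', 'F501K', 'K572Y', 'S986D', 'Y846R'] ∩ ['D847V', 'Y846R'] = ['D847V', 'Y846R']

Answer: D847V,Y846R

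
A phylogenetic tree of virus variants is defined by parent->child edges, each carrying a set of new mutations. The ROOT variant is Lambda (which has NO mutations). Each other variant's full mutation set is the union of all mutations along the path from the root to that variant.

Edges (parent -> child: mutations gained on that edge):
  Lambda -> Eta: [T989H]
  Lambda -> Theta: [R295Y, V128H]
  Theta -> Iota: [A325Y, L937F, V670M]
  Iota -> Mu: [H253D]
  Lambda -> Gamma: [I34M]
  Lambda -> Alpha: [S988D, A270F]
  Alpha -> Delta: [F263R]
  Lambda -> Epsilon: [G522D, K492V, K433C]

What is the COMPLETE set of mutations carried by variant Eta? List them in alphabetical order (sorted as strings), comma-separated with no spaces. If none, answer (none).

At Lambda: gained [] -> total []
At Eta: gained ['T989H'] -> total ['T989H']

Answer: T989H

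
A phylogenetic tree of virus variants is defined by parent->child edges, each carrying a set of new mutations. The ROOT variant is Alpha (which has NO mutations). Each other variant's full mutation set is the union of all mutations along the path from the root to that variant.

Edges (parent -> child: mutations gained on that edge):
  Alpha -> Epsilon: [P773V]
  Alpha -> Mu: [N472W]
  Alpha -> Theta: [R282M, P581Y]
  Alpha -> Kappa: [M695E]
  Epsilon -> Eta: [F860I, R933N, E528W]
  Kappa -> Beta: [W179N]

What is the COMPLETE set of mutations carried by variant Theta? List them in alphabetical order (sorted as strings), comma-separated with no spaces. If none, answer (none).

At Alpha: gained [] -> total []
At Theta: gained ['R282M', 'P581Y'] -> total ['P581Y', 'R282M']

Answer: P581Y,R282M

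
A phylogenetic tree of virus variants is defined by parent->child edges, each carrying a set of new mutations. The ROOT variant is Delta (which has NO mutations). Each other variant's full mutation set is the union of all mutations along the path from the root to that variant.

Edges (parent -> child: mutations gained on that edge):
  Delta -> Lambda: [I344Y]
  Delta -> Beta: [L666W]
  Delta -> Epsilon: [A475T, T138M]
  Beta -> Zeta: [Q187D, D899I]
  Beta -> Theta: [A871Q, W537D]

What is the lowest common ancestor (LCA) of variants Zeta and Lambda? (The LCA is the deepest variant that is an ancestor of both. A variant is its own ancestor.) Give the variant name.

Answer: Delta

Derivation:
Path from root to Zeta: Delta -> Beta -> Zeta
  ancestors of Zeta: {Delta, Beta, Zeta}
Path from root to Lambda: Delta -> Lambda
  ancestors of Lambda: {Delta, Lambda}
Common ancestors: {Delta}
Walk up from Lambda: Lambda (not in ancestors of Zeta), Delta (in ancestors of Zeta)
Deepest common ancestor (LCA) = Delta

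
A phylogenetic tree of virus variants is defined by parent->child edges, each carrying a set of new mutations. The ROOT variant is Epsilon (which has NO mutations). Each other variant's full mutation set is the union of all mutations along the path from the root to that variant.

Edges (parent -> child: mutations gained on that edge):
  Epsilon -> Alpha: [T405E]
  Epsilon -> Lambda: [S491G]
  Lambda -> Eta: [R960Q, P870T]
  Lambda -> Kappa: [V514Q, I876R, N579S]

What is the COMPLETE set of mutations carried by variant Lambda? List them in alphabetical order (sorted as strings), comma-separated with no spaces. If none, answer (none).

At Epsilon: gained [] -> total []
At Lambda: gained ['S491G'] -> total ['S491G']

Answer: S491G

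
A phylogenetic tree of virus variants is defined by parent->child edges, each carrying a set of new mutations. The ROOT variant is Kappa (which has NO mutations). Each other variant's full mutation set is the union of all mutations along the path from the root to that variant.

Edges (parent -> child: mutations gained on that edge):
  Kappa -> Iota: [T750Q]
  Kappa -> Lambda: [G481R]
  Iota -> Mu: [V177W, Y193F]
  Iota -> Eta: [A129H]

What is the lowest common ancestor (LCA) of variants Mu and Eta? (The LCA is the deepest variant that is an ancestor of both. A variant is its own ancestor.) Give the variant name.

Answer: Iota

Derivation:
Path from root to Mu: Kappa -> Iota -> Mu
  ancestors of Mu: {Kappa, Iota, Mu}
Path from root to Eta: Kappa -> Iota -> Eta
  ancestors of Eta: {Kappa, Iota, Eta}
Common ancestors: {Kappa, Iota}
Walk up from Eta: Eta (not in ancestors of Mu), Iota (in ancestors of Mu), Kappa (in ancestors of Mu)
Deepest common ancestor (LCA) = Iota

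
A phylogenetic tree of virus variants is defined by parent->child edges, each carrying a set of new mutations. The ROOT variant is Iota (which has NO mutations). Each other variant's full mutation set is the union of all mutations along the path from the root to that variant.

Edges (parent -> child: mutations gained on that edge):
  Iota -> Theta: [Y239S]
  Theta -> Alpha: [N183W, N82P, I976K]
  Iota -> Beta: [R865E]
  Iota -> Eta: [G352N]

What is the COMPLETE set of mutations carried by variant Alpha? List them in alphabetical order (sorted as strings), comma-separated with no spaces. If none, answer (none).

Answer: I976K,N183W,N82P,Y239S

Derivation:
At Iota: gained [] -> total []
At Theta: gained ['Y239S'] -> total ['Y239S']
At Alpha: gained ['N183W', 'N82P', 'I976K'] -> total ['I976K', 'N183W', 'N82P', 'Y239S']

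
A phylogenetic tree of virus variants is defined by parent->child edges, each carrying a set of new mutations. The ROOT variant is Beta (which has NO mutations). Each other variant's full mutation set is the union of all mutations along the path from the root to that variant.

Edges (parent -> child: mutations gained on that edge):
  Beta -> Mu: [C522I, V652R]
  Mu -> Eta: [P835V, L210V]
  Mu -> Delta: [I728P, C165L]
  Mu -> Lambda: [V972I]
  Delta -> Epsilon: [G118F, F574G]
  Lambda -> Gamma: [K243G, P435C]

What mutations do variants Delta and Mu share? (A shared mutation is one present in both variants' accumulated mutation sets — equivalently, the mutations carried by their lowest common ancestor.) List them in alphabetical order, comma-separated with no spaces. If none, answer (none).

Answer: C522I,V652R

Derivation:
Accumulating mutations along path to Delta:
  At Beta: gained [] -> total []
  At Mu: gained ['C522I', 'V652R'] -> total ['C522I', 'V652R']
  At Delta: gained ['I728P', 'C165L'] -> total ['C165L', 'C522I', 'I728P', 'V652R']
Mutations(Delta) = ['C165L', 'C522I', 'I728P', 'V652R']
Accumulating mutations along path to Mu:
  At Beta: gained [] -> total []
  At Mu: gained ['C522I', 'V652R'] -> total ['C522I', 'V652R']
Mutations(Mu) = ['C522I', 'V652R']
Intersection: ['C165L', 'C522I', 'I728P', 'V652R'] ∩ ['C522I', 'V652R'] = ['C522I', 'V652R']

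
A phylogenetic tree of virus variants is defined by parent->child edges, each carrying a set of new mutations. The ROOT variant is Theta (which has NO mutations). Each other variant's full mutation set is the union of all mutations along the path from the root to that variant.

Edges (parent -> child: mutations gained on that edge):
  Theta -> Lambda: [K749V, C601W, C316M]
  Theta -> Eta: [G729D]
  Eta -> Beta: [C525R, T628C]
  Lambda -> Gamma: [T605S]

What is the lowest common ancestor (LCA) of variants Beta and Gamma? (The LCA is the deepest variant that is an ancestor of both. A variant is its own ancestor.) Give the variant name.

Path from root to Beta: Theta -> Eta -> Beta
  ancestors of Beta: {Theta, Eta, Beta}
Path from root to Gamma: Theta -> Lambda -> Gamma
  ancestors of Gamma: {Theta, Lambda, Gamma}
Common ancestors: {Theta}
Walk up from Gamma: Gamma (not in ancestors of Beta), Lambda (not in ancestors of Beta), Theta (in ancestors of Beta)
Deepest common ancestor (LCA) = Theta

Answer: Theta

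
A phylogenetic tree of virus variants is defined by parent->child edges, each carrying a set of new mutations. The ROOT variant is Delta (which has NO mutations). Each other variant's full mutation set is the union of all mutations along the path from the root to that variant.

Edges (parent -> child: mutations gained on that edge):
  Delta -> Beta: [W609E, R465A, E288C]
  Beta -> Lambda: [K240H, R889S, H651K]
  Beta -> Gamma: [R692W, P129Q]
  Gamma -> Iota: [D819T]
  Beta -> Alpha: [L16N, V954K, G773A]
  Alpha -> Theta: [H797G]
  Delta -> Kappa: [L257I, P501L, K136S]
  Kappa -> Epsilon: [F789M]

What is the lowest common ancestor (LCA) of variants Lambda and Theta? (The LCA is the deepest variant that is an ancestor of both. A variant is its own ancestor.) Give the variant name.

Answer: Beta

Derivation:
Path from root to Lambda: Delta -> Beta -> Lambda
  ancestors of Lambda: {Delta, Beta, Lambda}
Path from root to Theta: Delta -> Beta -> Alpha -> Theta
  ancestors of Theta: {Delta, Beta, Alpha, Theta}
Common ancestors: {Delta, Beta}
Walk up from Theta: Theta (not in ancestors of Lambda), Alpha (not in ancestors of Lambda), Beta (in ancestors of Lambda), Delta (in ancestors of Lambda)
Deepest common ancestor (LCA) = Beta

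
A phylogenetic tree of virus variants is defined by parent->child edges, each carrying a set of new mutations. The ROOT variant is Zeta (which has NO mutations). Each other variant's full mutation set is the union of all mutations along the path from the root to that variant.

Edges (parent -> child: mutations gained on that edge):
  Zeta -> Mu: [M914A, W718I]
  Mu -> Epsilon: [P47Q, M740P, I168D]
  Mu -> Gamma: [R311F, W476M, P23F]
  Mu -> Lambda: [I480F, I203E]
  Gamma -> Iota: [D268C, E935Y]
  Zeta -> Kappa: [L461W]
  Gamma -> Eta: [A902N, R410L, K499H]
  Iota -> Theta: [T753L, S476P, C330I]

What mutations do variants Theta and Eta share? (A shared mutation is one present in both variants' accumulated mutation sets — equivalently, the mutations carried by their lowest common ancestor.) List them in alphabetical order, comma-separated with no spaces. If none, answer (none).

Answer: M914A,P23F,R311F,W476M,W718I

Derivation:
Accumulating mutations along path to Theta:
  At Zeta: gained [] -> total []
  At Mu: gained ['M914A', 'W718I'] -> total ['M914A', 'W718I']
  At Gamma: gained ['R311F', 'W476M', 'P23F'] -> total ['M914A', 'P23F', 'R311F', 'W476M', 'W718I']
  At Iota: gained ['D268C', 'E935Y'] -> total ['D268C', 'E935Y', 'M914A', 'P23F', 'R311F', 'W476M', 'W718I']
  At Theta: gained ['T753L', 'S476P', 'C330I'] -> total ['C330I', 'D268C', 'E935Y', 'M914A', 'P23F', 'R311F', 'S476P', 'T753L', 'W476M', 'W718I']
Mutations(Theta) = ['C330I', 'D268C', 'E935Y', 'M914A', 'P23F', 'R311F', 'S476P', 'T753L', 'W476M', 'W718I']
Accumulating mutations along path to Eta:
  At Zeta: gained [] -> total []
  At Mu: gained ['M914A', 'W718I'] -> total ['M914A', 'W718I']
  At Gamma: gained ['R311F', 'W476M', 'P23F'] -> total ['M914A', 'P23F', 'R311F', 'W476M', 'W718I']
  At Eta: gained ['A902N', 'R410L', 'K499H'] -> total ['A902N', 'K499H', 'M914A', 'P23F', 'R311F', 'R410L', 'W476M', 'W718I']
Mutations(Eta) = ['A902N', 'K499H', 'M914A', 'P23F', 'R311F', 'R410L', 'W476M', 'W718I']
Intersection: ['C330I', 'D268C', 'E935Y', 'M914A', 'P23F', 'R311F', 'S476P', 'T753L', 'W476M', 'W718I'] ∩ ['A902N', 'K499H', 'M914A', 'P23F', 'R311F', 'R410L', 'W476M', 'W718I'] = ['M914A', 'P23F', 'R311F', 'W476M', 'W718I']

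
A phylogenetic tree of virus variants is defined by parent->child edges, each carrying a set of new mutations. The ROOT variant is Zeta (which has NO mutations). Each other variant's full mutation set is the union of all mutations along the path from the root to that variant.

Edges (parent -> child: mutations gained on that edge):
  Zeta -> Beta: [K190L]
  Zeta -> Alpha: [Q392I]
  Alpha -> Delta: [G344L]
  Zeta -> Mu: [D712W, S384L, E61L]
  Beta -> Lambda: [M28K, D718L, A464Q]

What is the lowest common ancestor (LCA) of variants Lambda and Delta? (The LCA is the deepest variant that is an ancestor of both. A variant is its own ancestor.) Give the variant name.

Answer: Zeta

Derivation:
Path from root to Lambda: Zeta -> Beta -> Lambda
  ancestors of Lambda: {Zeta, Beta, Lambda}
Path from root to Delta: Zeta -> Alpha -> Delta
  ancestors of Delta: {Zeta, Alpha, Delta}
Common ancestors: {Zeta}
Walk up from Delta: Delta (not in ancestors of Lambda), Alpha (not in ancestors of Lambda), Zeta (in ancestors of Lambda)
Deepest common ancestor (LCA) = Zeta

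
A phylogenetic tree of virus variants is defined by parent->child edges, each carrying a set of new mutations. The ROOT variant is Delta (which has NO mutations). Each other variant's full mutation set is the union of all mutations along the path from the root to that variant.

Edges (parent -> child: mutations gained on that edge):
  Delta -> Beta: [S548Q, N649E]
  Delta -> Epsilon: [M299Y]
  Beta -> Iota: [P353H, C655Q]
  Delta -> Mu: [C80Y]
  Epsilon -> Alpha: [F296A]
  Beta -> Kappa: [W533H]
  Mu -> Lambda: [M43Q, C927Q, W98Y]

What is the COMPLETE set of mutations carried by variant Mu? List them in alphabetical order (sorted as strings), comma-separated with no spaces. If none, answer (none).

Answer: C80Y

Derivation:
At Delta: gained [] -> total []
At Mu: gained ['C80Y'] -> total ['C80Y']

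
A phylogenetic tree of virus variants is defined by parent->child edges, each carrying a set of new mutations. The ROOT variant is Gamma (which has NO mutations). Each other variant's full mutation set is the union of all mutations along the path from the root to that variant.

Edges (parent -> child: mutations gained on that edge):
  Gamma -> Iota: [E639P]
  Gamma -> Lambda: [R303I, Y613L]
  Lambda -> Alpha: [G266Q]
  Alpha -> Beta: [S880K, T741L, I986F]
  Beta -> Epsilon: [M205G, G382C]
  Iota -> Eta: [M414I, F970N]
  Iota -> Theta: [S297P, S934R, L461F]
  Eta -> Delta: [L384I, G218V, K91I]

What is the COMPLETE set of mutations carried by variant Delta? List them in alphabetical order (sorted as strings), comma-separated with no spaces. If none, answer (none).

Answer: E639P,F970N,G218V,K91I,L384I,M414I

Derivation:
At Gamma: gained [] -> total []
At Iota: gained ['E639P'] -> total ['E639P']
At Eta: gained ['M414I', 'F970N'] -> total ['E639P', 'F970N', 'M414I']
At Delta: gained ['L384I', 'G218V', 'K91I'] -> total ['E639P', 'F970N', 'G218V', 'K91I', 'L384I', 'M414I']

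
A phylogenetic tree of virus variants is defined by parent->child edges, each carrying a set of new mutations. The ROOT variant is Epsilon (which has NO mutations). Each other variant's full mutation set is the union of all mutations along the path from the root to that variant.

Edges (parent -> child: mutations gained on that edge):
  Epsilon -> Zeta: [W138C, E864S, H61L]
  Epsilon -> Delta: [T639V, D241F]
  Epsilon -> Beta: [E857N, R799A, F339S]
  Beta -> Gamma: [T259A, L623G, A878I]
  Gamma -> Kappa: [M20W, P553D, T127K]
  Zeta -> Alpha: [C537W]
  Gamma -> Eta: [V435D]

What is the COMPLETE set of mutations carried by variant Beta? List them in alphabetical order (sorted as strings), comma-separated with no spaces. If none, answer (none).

Answer: E857N,F339S,R799A

Derivation:
At Epsilon: gained [] -> total []
At Beta: gained ['E857N', 'R799A', 'F339S'] -> total ['E857N', 'F339S', 'R799A']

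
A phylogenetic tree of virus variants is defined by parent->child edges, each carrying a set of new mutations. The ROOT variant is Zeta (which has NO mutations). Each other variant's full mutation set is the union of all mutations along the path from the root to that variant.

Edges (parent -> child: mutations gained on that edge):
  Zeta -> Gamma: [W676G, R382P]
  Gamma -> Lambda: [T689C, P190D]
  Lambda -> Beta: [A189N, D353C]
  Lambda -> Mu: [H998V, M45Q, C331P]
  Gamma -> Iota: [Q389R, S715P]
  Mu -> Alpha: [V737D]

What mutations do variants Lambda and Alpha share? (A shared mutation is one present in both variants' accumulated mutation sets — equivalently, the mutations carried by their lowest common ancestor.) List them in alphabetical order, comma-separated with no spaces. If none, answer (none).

Accumulating mutations along path to Lambda:
  At Zeta: gained [] -> total []
  At Gamma: gained ['W676G', 'R382P'] -> total ['R382P', 'W676G']
  At Lambda: gained ['T689C', 'P190D'] -> total ['P190D', 'R382P', 'T689C', 'W676G']
Mutations(Lambda) = ['P190D', 'R382P', 'T689C', 'W676G']
Accumulating mutations along path to Alpha:
  At Zeta: gained [] -> total []
  At Gamma: gained ['W676G', 'R382P'] -> total ['R382P', 'W676G']
  At Lambda: gained ['T689C', 'P190D'] -> total ['P190D', 'R382P', 'T689C', 'W676G']
  At Mu: gained ['H998V', 'M45Q', 'C331P'] -> total ['C331P', 'H998V', 'M45Q', 'P190D', 'R382P', 'T689C', 'W676G']
  At Alpha: gained ['V737D'] -> total ['C331P', 'H998V', 'M45Q', 'P190D', 'R382P', 'T689C', 'V737D', 'W676G']
Mutations(Alpha) = ['C331P', 'H998V', 'M45Q', 'P190D', 'R382P', 'T689C', 'V737D', 'W676G']
Intersection: ['P190D', 'R382P', 'T689C', 'W676G'] ∩ ['C331P', 'H998V', 'M45Q', 'P190D', 'R382P', 'T689C', 'V737D', 'W676G'] = ['P190D', 'R382P', 'T689C', 'W676G']

Answer: P190D,R382P,T689C,W676G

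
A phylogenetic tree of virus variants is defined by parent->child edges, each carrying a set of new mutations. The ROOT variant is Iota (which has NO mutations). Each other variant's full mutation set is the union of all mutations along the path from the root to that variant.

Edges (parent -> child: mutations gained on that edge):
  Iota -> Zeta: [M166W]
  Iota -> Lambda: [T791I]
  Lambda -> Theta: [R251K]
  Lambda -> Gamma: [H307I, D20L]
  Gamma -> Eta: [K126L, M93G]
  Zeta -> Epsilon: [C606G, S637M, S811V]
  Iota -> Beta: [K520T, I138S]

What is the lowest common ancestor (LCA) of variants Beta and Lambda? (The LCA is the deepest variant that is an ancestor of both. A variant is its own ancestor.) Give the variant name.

Path from root to Beta: Iota -> Beta
  ancestors of Beta: {Iota, Beta}
Path from root to Lambda: Iota -> Lambda
  ancestors of Lambda: {Iota, Lambda}
Common ancestors: {Iota}
Walk up from Lambda: Lambda (not in ancestors of Beta), Iota (in ancestors of Beta)
Deepest common ancestor (LCA) = Iota

Answer: Iota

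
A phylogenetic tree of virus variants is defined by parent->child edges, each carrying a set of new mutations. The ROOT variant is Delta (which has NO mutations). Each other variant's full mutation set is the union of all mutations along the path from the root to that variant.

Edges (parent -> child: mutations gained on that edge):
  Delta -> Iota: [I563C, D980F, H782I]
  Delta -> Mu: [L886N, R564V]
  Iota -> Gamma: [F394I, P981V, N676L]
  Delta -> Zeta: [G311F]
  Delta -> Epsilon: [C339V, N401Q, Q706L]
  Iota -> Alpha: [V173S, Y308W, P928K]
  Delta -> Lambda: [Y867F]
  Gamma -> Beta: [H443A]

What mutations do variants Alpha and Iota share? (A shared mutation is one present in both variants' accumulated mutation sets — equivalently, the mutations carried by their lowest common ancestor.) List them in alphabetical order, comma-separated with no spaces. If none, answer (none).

Accumulating mutations along path to Alpha:
  At Delta: gained [] -> total []
  At Iota: gained ['I563C', 'D980F', 'H782I'] -> total ['D980F', 'H782I', 'I563C']
  At Alpha: gained ['V173S', 'Y308W', 'P928K'] -> total ['D980F', 'H782I', 'I563C', 'P928K', 'V173S', 'Y308W']
Mutations(Alpha) = ['D980F', 'H782I', 'I563C', 'P928K', 'V173S', 'Y308W']
Accumulating mutations along path to Iota:
  At Delta: gained [] -> total []
  At Iota: gained ['I563C', 'D980F', 'H782I'] -> total ['D980F', 'H782I', 'I563C']
Mutations(Iota) = ['D980F', 'H782I', 'I563C']
Intersection: ['D980F', 'H782I', 'I563C', 'P928K', 'V173S', 'Y308W'] ∩ ['D980F', 'H782I', 'I563C'] = ['D980F', 'H782I', 'I563C']

Answer: D980F,H782I,I563C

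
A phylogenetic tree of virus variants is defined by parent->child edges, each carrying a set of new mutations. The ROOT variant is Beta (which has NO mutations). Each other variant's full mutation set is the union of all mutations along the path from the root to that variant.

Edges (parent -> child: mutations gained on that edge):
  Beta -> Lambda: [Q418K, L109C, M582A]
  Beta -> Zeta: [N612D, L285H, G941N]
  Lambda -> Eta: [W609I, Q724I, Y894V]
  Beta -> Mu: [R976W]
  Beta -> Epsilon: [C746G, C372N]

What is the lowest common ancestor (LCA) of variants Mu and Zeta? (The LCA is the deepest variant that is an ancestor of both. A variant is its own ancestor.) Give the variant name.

Answer: Beta

Derivation:
Path from root to Mu: Beta -> Mu
  ancestors of Mu: {Beta, Mu}
Path from root to Zeta: Beta -> Zeta
  ancestors of Zeta: {Beta, Zeta}
Common ancestors: {Beta}
Walk up from Zeta: Zeta (not in ancestors of Mu), Beta (in ancestors of Mu)
Deepest common ancestor (LCA) = Beta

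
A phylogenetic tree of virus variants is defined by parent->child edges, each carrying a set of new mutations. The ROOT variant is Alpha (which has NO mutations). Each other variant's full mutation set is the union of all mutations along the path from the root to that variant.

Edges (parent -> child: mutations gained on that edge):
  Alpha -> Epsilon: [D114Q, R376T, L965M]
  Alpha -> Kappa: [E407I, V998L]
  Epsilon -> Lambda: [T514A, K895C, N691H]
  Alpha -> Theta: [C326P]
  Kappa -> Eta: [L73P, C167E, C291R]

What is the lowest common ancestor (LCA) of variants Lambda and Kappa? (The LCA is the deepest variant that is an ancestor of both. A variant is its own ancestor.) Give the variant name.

Answer: Alpha

Derivation:
Path from root to Lambda: Alpha -> Epsilon -> Lambda
  ancestors of Lambda: {Alpha, Epsilon, Lambda}
Path from root to Kappa: Alpha -> Kappa
  ancestors of Kappa: {Alpha, Kappa}
Common ancestors: {Alpha}
Walk up from Kappa: Kappa (not in ancestors of Lambda), Alpha (in ancestors of Lambda)
Deepest common ancestor (LCA) = Alpha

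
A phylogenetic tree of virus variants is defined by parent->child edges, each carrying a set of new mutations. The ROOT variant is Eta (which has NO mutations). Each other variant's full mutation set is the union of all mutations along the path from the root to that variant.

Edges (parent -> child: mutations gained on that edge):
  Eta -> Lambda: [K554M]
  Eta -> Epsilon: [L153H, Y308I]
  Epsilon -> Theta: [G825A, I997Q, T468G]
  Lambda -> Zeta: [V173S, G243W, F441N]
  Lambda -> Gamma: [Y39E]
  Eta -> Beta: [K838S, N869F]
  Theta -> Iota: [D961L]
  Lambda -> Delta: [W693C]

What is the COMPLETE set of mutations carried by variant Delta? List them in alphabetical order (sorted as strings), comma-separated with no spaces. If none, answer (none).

Answer: K554M,W693C

Derivation:
At Eta: gained [] -> total []
At Lambda: gained ['K554M'] -> total ['K554M']
At Delta: gained ['W693C'] -> total ['K554M', 'W693C']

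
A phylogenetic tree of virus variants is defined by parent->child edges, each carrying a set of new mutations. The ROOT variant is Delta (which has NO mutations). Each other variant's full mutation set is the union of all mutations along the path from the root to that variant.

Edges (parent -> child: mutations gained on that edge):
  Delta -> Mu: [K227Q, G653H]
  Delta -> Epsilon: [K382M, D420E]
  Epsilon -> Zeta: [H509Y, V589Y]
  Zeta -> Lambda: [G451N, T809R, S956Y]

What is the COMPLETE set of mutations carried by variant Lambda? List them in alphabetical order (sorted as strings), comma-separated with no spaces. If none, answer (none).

At Delta: gained [] -> total []
At Epsilon: gained ['K382M', 'D420E'] -> total ['D420E', 'K382M']
At Zeta: gained ['H509Y', 'V589Y'] -> total ['D420E', 'H509Y', 'K382M', 'V589Y']
At Lambda: gained ['G451N', 'T809R', 'S956Y'] -> total ['D420E', 'G451N', 'H509Y', 'K382M', 'S956Y', 'T809R', 'V589Y']

Answer: D420E,G451N,H509Y,K382M,S956Y,T809R,V589Y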